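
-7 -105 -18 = -130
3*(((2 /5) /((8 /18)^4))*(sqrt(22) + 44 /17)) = 216513 /2720 + 19683*sqrt(22) /640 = 223.85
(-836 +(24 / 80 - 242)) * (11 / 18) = -658.59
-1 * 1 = -1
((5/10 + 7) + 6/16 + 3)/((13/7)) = 609/104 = 5.86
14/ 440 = 7/ 220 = 0.03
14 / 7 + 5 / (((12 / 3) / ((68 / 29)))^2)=3127 / 841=3.72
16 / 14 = 8 / 7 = 1.14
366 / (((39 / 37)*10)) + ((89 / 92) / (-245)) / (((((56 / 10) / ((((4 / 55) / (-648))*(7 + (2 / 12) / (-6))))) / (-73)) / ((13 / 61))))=1114842267406253 / 32106674920320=34.72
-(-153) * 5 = 765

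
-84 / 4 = -21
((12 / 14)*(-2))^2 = 144 / 49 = 2.94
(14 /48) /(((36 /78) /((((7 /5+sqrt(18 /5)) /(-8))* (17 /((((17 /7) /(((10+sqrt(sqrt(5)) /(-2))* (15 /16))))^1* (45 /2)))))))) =-0.70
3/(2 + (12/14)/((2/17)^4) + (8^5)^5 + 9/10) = 840/10578100921628005279932667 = 0.00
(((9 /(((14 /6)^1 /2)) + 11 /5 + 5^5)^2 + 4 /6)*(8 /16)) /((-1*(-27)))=18058377151 /99225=181994.23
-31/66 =-0.47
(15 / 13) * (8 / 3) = 40 / 13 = 3.08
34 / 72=17 / 36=0.47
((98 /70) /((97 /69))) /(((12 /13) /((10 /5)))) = 2093 /970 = 2.16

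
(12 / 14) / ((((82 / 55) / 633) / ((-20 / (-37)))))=2088900 / 10619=196.71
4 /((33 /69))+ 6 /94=4357 /517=8.43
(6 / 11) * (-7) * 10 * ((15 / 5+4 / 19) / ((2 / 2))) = -25620 / 209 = -122.58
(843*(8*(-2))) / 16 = -843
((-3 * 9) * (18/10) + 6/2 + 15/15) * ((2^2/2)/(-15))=5.95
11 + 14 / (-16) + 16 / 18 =793 / 72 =11.01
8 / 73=0.11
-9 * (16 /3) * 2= -96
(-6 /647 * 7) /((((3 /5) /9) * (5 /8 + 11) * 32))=-105 /40114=-0.00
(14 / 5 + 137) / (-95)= -699 / 475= -1.47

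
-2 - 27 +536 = 507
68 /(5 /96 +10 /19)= 124032 /1055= 117.57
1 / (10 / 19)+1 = 29 / 10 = 2.90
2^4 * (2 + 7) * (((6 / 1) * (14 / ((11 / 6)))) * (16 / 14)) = 82944 / 11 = 7540.36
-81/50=-1.62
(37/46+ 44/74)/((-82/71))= -169051/139564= -1.21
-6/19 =-0.32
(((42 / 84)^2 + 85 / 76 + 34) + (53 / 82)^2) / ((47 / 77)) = 352036223 / 6004532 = 58.63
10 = 10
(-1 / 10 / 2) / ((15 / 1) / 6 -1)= -1 / 30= -0.03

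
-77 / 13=-5.92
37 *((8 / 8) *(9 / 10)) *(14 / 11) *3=6993 / 55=127.15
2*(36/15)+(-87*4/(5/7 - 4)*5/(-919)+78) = 8689818/105685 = 82.22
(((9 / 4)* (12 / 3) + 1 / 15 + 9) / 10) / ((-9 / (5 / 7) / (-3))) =271 / 630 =0.43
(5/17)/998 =5/16966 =0.00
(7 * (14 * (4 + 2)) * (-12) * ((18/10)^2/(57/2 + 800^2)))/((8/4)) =-571536/32001425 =-0.02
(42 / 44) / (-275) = -21 / 6050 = -0.00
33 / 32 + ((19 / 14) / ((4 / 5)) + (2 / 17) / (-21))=31097 / 11424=2.72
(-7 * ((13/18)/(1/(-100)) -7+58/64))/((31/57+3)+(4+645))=599963/714144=0.84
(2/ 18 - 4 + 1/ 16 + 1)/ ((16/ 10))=-2035/ 1152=-1.77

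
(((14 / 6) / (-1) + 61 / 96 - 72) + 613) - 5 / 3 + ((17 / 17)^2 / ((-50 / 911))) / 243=104501749 / 194400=537.56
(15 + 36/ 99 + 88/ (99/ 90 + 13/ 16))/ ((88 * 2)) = 103297/ 296208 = 0.35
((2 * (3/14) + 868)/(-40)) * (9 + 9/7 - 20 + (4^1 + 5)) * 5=30395/392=77.54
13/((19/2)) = 26/19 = 1.37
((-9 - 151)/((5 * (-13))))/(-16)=-2/13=-0.15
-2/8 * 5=-5/4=-1.25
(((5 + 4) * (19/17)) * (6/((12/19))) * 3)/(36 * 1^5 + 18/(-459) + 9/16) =233928/29803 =7.85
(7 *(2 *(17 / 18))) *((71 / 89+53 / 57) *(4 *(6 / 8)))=1042916 / 15219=68.53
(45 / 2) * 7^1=315 / 2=157.50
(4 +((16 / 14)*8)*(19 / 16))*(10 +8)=1872 / 7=267.43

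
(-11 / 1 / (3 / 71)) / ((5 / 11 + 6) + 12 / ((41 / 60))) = -352231 / 32493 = -10.84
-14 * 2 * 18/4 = -126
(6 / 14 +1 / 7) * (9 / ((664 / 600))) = 2700 / 581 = 4.65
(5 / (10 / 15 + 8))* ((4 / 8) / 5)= 3 / 52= 0.06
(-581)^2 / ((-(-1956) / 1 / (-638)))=-107681959 / 978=-110104.25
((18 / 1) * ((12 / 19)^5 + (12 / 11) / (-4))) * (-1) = 84440610 / 27237089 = 3.10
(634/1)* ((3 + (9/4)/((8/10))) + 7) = 64985/8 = 8123.12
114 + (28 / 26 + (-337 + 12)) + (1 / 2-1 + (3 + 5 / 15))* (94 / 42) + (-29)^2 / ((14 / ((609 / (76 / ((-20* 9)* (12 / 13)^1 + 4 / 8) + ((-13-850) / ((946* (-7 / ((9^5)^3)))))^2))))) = -203.58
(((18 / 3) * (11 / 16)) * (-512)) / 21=-704 / 7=-100.57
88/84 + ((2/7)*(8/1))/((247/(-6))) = 5146/5187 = 0.99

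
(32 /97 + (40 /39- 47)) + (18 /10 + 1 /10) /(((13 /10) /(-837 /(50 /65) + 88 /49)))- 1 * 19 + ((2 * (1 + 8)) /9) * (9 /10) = -611903755 /370734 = -1650.52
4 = 4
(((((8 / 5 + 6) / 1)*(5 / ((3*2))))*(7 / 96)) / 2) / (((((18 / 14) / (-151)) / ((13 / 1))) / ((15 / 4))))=-9137765 / 6912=-1322.01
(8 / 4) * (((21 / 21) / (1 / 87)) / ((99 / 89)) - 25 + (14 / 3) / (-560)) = 106.41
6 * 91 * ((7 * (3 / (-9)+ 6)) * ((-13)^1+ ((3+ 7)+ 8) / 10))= -1212848 / 5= -242569.60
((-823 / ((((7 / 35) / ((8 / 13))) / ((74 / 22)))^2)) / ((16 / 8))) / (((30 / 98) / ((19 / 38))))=-4416613040 / 61347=-71993.95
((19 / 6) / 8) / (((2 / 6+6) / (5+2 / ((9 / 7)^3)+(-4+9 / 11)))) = 11063 / 64152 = 0.17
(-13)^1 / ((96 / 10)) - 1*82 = -4001 / 48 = -83.35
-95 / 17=-5.59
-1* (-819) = 819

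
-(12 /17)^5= -248832 /1419857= -0.18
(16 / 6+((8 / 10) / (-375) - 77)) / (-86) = 139379 / 161250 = 0.86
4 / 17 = 0.24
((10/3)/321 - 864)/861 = -832022/829143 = -1.00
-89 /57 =-1.56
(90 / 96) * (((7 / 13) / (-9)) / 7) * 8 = -5 / 78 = -0.06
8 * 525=4200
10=10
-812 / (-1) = 812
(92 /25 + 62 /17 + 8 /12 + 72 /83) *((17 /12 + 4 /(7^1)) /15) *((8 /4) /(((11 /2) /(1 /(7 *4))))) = 39150478 /2566785375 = 0.02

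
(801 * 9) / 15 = 2403 / 5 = 480.60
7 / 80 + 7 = 567 / 80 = 7.09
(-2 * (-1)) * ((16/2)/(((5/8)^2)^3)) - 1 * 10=4038054/15625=258.44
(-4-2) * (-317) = 1902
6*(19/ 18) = 19/ 3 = 6.33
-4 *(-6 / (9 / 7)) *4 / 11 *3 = 224 / 11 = 20.36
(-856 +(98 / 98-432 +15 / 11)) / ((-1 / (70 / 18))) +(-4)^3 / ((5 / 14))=795382 / 165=4820.50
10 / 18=5 / 9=0.56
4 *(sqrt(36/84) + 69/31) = 11.52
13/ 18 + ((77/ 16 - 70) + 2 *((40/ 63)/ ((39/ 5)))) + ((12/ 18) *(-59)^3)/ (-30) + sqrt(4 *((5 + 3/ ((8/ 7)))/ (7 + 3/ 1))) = 4501.42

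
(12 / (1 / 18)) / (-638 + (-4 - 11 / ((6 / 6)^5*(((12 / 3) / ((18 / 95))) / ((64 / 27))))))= -30780 / 91661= -0.34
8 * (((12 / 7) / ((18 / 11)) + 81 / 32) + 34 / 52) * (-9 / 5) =-110931 / 1820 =-60.95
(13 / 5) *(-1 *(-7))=91 / 5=18.20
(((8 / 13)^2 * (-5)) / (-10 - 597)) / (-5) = -64 / 102583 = -0.00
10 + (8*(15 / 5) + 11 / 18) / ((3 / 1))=983 / 54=18.20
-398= -398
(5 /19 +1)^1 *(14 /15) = 112 /95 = 1.18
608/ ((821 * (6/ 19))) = 5776/ 2463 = 2.35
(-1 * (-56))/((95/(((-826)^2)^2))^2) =12134682162632276246214656/9025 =1344563120513271606228.77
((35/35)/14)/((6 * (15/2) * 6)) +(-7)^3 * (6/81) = -3557/140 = -25.41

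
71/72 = 0.99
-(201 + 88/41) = -8329/41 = -203.15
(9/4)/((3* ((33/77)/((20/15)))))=7/3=2.33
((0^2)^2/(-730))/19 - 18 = -18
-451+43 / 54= -24311 / 54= -450.20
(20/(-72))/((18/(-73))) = 365/324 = 1.13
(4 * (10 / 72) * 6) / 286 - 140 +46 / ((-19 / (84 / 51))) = -19950317 / 138567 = -143.98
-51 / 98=-0.52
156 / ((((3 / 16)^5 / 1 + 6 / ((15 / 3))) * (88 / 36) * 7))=7.60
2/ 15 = 0.13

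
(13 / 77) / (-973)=-13 / 74921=-0.00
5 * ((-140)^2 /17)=98000 /17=5764.71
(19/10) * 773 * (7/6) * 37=3803933/60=63398.88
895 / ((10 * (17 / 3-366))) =-537 / 2162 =-0.25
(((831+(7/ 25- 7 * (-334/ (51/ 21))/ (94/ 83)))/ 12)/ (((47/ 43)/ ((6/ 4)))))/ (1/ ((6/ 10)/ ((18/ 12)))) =1444135349/ 18776500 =76.91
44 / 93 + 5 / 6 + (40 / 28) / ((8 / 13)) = 3149 / 868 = 3.63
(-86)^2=7396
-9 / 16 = -0.56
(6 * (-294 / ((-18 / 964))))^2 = 8924958784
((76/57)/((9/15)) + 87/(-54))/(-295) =-11/5310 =-0.00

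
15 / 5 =3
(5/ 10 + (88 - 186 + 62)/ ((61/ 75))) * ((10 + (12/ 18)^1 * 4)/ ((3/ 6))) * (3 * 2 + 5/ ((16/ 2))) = -5376373/ 732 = -7344.77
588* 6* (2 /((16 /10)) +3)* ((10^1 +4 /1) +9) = 344862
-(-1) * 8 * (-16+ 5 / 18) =-1132 / 9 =-125.78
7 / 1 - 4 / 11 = 73 / 11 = 6.64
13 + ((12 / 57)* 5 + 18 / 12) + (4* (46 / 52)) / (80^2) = 12293237 / 790400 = 15.55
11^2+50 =171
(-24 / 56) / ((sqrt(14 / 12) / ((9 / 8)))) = -27 * sqrt(42) / 392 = -0.45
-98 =-98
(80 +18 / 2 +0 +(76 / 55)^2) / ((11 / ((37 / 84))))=3391679 / 931700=3.64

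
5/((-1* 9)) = -5/9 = -0.56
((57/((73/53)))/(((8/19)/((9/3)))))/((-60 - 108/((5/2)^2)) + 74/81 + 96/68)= -311993775/79310704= -3.93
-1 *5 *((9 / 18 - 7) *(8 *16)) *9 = 37440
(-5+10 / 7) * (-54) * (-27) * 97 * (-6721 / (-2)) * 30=-356446554750 / 7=-50920936392.86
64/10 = 32/5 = 6.40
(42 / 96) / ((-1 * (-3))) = 7 / 48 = 0.15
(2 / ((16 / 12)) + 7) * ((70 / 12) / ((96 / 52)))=26.86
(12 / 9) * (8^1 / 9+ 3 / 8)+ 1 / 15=473 / 270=1.75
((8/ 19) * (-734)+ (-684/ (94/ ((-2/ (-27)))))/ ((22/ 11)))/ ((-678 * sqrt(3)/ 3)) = 414337 * sqrt(3)/ 908181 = 0.79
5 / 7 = 0.71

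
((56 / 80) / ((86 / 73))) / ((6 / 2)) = 511 / 2580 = 0.20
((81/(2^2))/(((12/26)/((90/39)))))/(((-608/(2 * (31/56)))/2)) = -12555/34048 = -0.37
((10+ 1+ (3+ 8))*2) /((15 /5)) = 14.67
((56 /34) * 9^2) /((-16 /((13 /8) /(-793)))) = 567 /33184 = 0.02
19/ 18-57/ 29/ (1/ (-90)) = 92891/ 522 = 177.95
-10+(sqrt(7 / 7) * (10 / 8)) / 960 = -7679 / 768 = -10.00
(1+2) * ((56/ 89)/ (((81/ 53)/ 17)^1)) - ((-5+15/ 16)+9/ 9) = 925043/ 38448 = 24.06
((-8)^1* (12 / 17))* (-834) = 80064 / 17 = 4709.65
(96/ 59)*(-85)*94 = -13000.68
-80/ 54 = -40/ 27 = -1.48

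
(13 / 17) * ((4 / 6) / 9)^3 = 104 / 334611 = 0.00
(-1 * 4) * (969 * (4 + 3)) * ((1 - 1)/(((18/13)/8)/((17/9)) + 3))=0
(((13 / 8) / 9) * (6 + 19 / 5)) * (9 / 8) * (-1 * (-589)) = 375193 / 320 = 1172.48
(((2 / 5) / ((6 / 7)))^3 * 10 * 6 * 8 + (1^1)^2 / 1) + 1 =11426 / 225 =50.78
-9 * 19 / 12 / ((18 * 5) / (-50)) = 95 / 12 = 7.92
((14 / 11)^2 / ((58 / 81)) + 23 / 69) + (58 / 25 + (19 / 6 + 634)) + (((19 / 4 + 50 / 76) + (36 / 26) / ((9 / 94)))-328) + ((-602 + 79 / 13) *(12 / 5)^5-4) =-510512439710111 / 10834037500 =-47121.16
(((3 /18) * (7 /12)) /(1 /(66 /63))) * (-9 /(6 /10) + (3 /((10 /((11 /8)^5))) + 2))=-41543557 /35389440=-1.17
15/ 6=5/ 2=2.50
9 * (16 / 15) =48 / 5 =9.60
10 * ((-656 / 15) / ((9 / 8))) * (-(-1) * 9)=-10496 / 3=-3498.67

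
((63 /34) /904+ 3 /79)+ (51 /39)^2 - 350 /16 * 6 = -53141111219 /410356336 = -129.50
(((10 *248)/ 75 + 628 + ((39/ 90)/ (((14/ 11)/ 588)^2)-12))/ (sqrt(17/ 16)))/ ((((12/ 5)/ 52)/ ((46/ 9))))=3341915824 *sqrt(17)/ 1377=10006588.19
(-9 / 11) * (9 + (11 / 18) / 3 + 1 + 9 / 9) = -55 / 6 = -9.17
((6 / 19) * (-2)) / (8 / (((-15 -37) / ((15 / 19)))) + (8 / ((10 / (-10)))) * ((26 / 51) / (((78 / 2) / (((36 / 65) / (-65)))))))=430950 / 82267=5.24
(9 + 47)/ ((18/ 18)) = 56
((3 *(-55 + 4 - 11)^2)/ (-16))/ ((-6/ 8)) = 961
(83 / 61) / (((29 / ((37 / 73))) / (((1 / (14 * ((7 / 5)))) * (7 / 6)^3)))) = 107485 / 55787184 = 0.00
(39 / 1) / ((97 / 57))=2223 / 97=22.92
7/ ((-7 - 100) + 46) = -7/ 61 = -0.11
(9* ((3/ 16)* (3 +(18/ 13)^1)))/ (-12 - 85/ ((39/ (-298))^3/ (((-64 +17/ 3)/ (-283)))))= 5962065993/ 6288665424448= 0.00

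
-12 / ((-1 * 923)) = 12 / 923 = 0.01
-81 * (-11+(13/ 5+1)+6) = 567/ 5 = 113.40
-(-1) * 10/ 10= 1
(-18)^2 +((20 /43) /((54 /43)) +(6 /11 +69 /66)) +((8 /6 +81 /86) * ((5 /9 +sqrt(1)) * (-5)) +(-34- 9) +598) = 863.27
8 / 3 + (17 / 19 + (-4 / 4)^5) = 146 / 57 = 2.56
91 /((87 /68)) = 6188 /87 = 71.13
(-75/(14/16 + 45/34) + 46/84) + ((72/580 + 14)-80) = -181074851/1820910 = -99.44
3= 3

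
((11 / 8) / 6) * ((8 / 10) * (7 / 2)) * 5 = 77 / 24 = 3.21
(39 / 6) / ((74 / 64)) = 208 / 37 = 5.62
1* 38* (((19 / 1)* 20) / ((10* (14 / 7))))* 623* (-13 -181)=-87262364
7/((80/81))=567/80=7.09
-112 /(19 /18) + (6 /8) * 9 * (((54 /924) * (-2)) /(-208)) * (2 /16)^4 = -529010781687 /4985716736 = -106.11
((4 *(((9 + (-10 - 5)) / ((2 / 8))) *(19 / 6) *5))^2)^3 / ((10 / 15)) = 18499193143296000000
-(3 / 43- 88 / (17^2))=2917 / 12427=0.23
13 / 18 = 0.72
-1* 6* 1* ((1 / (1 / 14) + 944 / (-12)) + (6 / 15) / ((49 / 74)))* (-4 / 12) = -94172 / 735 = -128.13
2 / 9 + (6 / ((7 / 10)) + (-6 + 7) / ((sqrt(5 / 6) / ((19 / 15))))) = 19 * sqrt(30) / 75 + 554 / 63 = 10.18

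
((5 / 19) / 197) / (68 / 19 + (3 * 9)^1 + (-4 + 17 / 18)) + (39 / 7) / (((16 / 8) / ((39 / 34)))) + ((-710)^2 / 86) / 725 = 12416333602039 / 1100696767492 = 11.28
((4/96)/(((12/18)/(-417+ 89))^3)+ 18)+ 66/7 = -4962284.57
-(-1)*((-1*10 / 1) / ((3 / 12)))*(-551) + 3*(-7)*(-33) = 22733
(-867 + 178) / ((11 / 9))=-6201 / 11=-563.73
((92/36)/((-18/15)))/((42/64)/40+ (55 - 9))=-73600/1590327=-0.05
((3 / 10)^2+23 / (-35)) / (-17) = 397 / 11900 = 0.03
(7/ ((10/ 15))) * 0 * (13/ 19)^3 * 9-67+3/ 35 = -2342/ 35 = -66.91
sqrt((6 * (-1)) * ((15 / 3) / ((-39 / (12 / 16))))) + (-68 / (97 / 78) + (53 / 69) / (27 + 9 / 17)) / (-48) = 1.90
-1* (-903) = 903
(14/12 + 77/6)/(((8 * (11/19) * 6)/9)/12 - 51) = -2394/8677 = -0.28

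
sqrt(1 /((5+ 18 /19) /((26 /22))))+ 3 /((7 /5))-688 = -4801 /7+ sqrt(307021) /1243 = -685.41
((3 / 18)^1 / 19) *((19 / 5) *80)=8 / 3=2.67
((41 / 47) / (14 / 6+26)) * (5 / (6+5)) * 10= 1230 / 8789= 0.14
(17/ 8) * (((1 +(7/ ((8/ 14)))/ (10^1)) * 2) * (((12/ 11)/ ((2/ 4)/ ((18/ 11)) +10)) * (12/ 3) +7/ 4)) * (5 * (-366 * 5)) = -49116950205/ 261184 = -188054.97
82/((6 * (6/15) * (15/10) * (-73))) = -205/657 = -0.31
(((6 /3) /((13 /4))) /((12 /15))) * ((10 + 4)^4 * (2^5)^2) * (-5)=-1966899200 /13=-151299938.46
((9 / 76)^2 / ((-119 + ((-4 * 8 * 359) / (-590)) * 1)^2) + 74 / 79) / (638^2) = 40941027434231 / 17790772654452343744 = 0.00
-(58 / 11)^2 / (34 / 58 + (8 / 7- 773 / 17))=2902291 / 4566298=0.64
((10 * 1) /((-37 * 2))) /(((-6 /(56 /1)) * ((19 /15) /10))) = 7000 /703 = 9.96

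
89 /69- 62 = -4189 /69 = -60.71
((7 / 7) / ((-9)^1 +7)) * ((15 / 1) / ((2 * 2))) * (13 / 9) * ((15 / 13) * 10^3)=-3125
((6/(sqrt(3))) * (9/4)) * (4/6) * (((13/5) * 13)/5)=507 * sqrt(3)/25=35.13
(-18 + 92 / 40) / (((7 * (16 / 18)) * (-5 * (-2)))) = -1413 / 5600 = -0.25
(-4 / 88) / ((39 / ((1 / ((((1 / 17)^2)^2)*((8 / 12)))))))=-83521 / 572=-146.02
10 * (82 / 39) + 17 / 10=22.73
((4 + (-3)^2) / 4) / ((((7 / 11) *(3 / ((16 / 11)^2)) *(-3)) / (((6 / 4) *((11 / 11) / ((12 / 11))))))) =-104 / 63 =-1.65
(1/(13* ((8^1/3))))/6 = 1/208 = 0.00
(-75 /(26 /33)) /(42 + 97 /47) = -116325 /53846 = -2.16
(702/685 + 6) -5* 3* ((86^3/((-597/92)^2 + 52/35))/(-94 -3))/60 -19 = 21991914476487/858100165135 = 25.63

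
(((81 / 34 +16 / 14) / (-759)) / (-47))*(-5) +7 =59427023 / 8490174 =7.00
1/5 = 0.20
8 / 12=2 / 3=0.67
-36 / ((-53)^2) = -36 / 2809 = -0.01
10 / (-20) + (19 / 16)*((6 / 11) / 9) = -113 / 264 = -0.43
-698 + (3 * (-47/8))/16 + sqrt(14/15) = -89485/128 + sqrt(210)/15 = -698.14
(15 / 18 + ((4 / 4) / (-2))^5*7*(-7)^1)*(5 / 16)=1135 / 1536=0.74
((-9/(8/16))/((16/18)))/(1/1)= -81/4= -20.25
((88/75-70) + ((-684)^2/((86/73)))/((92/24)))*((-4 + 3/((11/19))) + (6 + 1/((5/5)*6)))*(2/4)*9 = 33859303157/9890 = 3423589.80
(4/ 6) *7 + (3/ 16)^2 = 3611/ 768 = 4.70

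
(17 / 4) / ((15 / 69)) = 391 / 20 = 19.55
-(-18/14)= 9/7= 1.29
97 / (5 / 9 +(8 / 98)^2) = 2096073 / 12149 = 172.53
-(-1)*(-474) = -474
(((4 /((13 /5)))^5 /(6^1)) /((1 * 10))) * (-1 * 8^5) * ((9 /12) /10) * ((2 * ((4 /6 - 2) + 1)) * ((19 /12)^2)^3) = 3010936384000 /812017791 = 3707.97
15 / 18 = 5 / 6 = 0.83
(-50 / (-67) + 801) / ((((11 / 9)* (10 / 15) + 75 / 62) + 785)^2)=150529859892 / 116295311334547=0.00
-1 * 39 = -39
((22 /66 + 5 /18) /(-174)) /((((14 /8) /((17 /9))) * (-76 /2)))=187 /1874502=0.00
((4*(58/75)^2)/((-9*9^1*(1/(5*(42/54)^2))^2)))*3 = -32307856/39858075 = -0.81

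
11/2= 5.50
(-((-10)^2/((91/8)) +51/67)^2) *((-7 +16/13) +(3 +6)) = -20352084486/69036331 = -294.80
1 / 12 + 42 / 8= 5.33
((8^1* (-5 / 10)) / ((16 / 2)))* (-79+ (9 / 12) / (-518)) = 163691 / 4144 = 39.50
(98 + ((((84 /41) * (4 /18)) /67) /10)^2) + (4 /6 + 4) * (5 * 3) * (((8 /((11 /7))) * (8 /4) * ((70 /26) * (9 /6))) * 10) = 7012152633290462 /242792839575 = 28881.22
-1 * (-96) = 96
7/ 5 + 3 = 22/ 5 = 4.40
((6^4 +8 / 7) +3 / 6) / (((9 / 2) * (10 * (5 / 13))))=74.97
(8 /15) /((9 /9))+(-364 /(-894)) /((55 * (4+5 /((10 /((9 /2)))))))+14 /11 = 1110778 /614625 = 1.81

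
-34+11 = -23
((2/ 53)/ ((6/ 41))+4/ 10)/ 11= 523/ 8745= 0.06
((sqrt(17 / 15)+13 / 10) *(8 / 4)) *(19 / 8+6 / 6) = 9 *sqrt(255) / 20+351 / 40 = 15.96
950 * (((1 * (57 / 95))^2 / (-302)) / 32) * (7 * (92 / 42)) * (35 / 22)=-45885 / 53152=-0.86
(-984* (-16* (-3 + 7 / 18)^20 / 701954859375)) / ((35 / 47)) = 5331370607951421104811591417856806727 / 815635475571837732678006053760000000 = 6.54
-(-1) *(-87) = -87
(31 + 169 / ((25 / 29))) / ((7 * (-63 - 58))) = -516 / 1925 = -0.27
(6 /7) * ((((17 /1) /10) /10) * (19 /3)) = 323 /350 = 0.92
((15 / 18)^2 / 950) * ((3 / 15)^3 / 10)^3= 1 / 2671875000000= 0.00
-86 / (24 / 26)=-559 / 6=-93.17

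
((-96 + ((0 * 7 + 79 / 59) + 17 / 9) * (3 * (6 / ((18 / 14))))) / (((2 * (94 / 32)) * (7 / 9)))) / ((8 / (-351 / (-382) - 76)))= 386906690 / 3707501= 104.36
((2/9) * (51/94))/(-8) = -17/1128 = -0.02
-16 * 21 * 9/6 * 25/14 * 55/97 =-510.31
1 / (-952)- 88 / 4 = -20945 / 952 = -22.00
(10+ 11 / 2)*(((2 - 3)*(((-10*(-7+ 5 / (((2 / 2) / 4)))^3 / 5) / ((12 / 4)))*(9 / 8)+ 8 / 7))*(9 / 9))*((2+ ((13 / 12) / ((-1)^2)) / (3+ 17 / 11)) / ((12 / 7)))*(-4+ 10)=383897893 / 1920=199946.82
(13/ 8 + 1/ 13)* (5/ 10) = 177/ 208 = 0.85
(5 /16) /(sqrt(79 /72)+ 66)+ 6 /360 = 402653 /18813180 - 15*sqrt(158) /2508424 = 0.02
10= 10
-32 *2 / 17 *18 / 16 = -72 / 17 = -4.24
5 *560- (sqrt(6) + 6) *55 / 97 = 271270 / 97- 55 *sqrt(6) / 97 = 2795.21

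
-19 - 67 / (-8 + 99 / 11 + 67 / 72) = -7465 / 139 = -53.71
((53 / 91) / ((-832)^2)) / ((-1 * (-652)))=53 / 41071034368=0.00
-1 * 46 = -46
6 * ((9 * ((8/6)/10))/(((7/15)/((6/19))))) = 648/133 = 4.87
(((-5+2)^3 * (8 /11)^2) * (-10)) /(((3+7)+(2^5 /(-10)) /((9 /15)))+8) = 25920 /2299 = 11.27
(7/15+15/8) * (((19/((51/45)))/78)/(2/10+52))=26695/2768688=0.01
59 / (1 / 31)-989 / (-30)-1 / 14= 195499 / 105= 1861.90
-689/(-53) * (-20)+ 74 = -186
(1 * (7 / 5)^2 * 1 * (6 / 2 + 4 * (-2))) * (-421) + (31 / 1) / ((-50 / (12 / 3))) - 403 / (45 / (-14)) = 955957 / 225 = 4248.70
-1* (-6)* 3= 18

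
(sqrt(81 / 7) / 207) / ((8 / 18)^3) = 0.19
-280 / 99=-2.83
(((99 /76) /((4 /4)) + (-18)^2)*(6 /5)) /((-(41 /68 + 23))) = -840582 /50825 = -16.54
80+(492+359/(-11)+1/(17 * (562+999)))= 157444032/291907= 539.36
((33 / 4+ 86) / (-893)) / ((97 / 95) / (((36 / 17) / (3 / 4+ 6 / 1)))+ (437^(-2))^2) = -14472497819260 / 446284614786031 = -0.03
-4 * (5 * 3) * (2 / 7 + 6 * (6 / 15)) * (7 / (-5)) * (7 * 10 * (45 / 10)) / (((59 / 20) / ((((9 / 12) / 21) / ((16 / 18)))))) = 967.88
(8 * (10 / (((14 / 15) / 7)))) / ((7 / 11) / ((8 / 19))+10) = 52800 / 1013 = 52.12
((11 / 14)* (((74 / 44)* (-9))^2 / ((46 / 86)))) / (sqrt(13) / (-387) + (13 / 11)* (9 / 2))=20298342339* sqrt(13) / 660158458778 + 6427193306067 / 101562839812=63.39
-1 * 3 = -3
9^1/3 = 3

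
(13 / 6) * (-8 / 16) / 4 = -13 / 48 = -0.27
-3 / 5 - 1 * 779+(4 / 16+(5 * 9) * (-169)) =-167687 / 20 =-8384.35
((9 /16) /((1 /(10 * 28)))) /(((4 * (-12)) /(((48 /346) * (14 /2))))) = -2205 /692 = -3.19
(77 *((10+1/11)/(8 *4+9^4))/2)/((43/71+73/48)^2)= 4512219264/346257826337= 0.01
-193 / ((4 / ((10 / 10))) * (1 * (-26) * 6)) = 0.31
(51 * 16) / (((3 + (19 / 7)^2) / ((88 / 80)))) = 54978 / 635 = 86.58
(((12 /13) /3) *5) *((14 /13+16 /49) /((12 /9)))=13410 /8281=1.62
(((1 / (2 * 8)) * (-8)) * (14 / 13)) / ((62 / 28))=-98 / 403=-0.24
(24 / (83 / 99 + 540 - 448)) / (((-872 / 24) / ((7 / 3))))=-2376 / 143117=-0.02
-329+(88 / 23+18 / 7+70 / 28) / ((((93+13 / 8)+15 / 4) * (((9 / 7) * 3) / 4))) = -53581781 / 162909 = -328.91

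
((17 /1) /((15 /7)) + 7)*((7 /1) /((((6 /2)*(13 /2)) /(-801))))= -279104 /65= -4293.91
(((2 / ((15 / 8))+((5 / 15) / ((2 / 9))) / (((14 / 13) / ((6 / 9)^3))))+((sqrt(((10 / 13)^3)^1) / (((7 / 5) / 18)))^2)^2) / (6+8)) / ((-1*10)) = -1476610753748471 / 36505880488350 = -40.45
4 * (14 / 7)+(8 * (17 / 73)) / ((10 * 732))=534377 / 66795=8.00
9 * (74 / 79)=666 / 79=8.43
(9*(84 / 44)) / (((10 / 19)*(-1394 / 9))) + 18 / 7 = 2533887 / 1073380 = 2.36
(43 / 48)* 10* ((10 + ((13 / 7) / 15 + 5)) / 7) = 17071 / 882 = 19.35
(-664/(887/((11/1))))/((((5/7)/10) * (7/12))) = -175296/887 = -197.63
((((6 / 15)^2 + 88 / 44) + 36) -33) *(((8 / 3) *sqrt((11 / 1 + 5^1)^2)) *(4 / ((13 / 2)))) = 44032 / 325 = 135.48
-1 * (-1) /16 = 1 /16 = 0.06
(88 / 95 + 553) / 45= 5847 / 475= 12.31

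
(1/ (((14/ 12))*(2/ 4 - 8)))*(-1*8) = 32/ 35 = 0.91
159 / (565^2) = 159 / 319225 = 0.00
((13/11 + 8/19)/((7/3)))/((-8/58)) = -29145/5852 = -4.98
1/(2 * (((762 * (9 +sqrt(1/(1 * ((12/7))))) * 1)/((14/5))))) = 126/612775 - 7 * sqrt(21)/1838325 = 0.00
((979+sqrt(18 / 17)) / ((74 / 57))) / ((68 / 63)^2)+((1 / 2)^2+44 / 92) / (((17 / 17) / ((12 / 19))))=678699*sqrt(34) / 5816992+96856458135 / 149530912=648.42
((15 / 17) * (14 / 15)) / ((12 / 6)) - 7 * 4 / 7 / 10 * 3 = -67 / 85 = -0.79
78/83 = 0.94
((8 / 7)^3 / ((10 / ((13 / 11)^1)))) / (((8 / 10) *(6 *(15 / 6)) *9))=832 / 509355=0.00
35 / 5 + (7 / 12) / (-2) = 6.71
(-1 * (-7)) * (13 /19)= 91 /19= 4.79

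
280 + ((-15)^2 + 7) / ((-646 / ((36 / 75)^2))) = 56508296 / 201875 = 279.92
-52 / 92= -13 / 23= -0.57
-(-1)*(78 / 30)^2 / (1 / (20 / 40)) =169 / 50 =3.38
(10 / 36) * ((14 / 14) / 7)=5 / 126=0.04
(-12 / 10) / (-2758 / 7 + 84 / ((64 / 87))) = 96 / 22385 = 0.00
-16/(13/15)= -240/13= -18.46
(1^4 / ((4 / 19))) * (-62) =-589 / 2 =-294.50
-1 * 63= -63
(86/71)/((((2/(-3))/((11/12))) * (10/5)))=-473/568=-0.83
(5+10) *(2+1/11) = 345/11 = 31.36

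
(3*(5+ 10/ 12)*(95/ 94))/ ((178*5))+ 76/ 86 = 1300227/ 1438952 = 0.90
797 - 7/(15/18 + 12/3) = 23071/29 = 795.55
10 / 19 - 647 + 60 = -11143 / 19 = -586.47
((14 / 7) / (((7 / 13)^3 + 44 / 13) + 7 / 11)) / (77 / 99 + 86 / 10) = 1087515 / 21300028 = 0.05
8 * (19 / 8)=19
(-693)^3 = -332812557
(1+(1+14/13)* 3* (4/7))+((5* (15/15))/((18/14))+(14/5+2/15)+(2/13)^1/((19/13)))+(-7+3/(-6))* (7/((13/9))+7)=-462989/5985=-77.36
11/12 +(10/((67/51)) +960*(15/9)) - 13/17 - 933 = 9222673/13668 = 674.76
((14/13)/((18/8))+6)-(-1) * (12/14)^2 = 7.21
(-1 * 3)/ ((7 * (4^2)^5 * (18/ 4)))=-1/ 11010048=-0.00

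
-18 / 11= -1.64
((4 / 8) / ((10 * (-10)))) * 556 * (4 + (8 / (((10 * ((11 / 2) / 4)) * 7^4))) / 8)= -36711568 / 3301375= -11.12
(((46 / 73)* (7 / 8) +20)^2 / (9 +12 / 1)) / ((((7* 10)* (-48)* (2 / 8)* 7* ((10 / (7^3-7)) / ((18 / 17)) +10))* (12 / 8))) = -0.00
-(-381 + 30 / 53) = 20163 / 53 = 380.43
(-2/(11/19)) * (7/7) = -38/11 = -3.45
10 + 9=19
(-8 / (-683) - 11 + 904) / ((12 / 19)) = 3862871 / 2732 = 1413.94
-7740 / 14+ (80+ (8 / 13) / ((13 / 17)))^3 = 17807922080082 / 33787663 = 527053.97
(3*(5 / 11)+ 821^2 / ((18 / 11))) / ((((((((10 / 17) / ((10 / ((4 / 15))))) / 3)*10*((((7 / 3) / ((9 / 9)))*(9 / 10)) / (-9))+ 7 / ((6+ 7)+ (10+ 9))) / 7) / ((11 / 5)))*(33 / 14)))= 13029221.45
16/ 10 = 8/ 5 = 1.60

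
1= 1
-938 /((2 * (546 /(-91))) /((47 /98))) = 3149 /84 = 37.49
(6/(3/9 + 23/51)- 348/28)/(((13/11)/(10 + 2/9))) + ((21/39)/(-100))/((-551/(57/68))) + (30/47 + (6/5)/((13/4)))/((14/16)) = -101669239513/2530273200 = -40.18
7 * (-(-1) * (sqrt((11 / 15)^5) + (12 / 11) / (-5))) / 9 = -28 / 165 + 847 * sqrt(165) / 30375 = 0.19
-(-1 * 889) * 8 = 7112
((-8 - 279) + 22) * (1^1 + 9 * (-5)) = 11660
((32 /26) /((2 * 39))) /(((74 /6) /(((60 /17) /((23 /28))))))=13440 /2444923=0.01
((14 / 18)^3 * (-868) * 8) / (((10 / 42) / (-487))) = 6682739.86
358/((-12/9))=-537/2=-268.50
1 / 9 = 0.11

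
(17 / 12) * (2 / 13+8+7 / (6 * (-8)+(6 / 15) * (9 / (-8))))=50447 / 4446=11.35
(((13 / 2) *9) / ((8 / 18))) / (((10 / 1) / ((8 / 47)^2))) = 4212 / 11045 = 0.38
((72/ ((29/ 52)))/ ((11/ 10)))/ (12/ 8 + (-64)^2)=14976/ 522841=0.03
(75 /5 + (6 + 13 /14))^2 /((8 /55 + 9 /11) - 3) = -5183695 /21952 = -236.14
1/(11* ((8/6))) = 3/44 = 0.07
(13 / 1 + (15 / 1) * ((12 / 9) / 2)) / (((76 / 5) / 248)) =7130 / 19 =375.26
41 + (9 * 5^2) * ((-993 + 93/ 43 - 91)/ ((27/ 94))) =-109314361/ 129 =-847398.15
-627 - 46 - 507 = -1180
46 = 46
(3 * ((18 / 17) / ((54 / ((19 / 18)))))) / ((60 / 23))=437 / 18360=0.02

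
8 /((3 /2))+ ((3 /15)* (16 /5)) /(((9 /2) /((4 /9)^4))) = 7881392 /1476225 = 5.34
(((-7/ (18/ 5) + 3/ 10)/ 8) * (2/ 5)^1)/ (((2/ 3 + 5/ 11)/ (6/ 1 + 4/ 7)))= -253/ 525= -0.48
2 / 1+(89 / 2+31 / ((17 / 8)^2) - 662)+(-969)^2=542367667 / 578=938352.37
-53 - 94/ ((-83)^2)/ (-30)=-5476708/ 103335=-53.00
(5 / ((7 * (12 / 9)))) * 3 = 45 / 28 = 1.61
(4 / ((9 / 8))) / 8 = 4 / 9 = 0.44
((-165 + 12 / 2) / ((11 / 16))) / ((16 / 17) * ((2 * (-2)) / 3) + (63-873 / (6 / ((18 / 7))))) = 454104 / 613393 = 0.74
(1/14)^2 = 1/196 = 0.01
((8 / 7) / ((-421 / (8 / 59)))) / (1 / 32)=-0.01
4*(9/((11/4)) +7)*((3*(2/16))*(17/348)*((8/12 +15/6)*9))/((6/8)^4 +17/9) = 9.73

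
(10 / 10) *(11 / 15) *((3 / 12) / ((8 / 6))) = 11 / 80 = 0.14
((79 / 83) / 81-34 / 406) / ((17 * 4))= -49127 / 46402146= -0.00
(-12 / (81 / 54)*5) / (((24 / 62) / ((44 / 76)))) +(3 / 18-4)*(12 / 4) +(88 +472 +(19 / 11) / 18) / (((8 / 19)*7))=25008451 / 210672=118.71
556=556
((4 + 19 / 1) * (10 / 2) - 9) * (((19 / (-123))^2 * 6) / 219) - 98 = -108156334 / 1104417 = -97.93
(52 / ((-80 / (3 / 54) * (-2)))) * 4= 13 / 180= 0.07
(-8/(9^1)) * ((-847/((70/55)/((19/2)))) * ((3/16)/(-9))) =-25289/216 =-117.08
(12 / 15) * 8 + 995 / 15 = 1091 / 15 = 72.73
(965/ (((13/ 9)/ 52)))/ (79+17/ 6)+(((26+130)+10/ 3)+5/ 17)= 14627671/ 25041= 584.15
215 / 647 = 0.33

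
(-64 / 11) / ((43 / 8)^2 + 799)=-4096 / 582835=-0.01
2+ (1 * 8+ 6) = 16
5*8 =40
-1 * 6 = -6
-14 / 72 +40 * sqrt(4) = 2873 / 36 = 79.81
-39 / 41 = -0.95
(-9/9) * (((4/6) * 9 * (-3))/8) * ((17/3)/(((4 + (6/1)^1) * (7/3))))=153/280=0.55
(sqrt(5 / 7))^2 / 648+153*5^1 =3470045 / 4536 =765.00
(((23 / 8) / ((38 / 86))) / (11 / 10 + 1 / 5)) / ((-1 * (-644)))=215 / 27664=0.01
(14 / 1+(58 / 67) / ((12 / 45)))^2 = 5340721 / 17956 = 297.43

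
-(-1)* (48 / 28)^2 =2.94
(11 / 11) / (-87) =-1 / 87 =-0.01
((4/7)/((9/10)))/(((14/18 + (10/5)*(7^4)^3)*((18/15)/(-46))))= -184/209280262485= -0.00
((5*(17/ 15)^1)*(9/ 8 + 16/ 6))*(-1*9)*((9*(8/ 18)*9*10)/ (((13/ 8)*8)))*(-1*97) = 519435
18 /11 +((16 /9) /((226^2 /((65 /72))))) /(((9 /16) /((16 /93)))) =15582689594 /9522698823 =1.64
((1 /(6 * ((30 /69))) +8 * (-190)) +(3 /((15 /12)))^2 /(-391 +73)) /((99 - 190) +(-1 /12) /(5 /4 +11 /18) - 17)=1618866931 /115100100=14.06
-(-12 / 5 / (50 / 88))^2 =-278784 / 15625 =-17.84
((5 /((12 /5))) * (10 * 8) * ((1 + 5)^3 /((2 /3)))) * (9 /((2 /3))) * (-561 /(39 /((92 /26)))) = -6270858000 /169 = -37105668.64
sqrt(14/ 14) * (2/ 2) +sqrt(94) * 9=1 +9 * sqrt(94)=88.26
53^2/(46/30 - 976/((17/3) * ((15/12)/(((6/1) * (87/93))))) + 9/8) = -177641160/48741199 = -3.64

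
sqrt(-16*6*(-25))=20*sqrt(6)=48.99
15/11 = 1.36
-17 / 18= -0.94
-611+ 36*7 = -359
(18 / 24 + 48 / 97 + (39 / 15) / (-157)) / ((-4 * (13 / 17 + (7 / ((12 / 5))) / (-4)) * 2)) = -19079661 / 4416410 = -4.32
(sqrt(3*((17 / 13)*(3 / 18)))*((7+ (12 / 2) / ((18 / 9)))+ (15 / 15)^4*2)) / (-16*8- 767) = -6*sqrt(442) / 11635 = -0.01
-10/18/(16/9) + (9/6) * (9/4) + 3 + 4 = 161/16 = 10.06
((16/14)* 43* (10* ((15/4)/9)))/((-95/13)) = -11180/399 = -28.02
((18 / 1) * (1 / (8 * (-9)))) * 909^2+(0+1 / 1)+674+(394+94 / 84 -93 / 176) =-759530437 / 3696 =-205500.66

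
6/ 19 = 0.32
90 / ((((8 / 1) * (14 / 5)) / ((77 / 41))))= 2475 / 328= 7.55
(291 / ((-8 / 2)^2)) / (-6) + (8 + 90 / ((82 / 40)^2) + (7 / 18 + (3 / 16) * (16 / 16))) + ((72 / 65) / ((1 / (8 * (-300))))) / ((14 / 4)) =-32275144673 / 44055648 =-732.60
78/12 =13/2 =6.50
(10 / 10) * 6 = 6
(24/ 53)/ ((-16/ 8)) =-12/ 53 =-0.23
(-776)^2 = 602176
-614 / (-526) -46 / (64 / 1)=3775 / 8416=0.45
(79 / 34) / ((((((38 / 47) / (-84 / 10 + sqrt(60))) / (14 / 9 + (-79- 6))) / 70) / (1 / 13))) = 136634687 / 12597- 97596205 * sqrt(15) / 37791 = 844.53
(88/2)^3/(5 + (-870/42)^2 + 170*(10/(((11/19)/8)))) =22957088/6447785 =3.56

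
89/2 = 44.50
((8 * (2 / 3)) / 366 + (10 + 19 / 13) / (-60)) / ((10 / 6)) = -25187 / 237900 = -0.11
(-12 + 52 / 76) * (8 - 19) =2365 / 19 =124.47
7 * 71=497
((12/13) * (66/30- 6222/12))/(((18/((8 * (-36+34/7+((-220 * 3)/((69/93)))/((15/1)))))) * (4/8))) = 38316.22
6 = 6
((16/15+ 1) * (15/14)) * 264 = 4092/7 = 584.57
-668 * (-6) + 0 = 4008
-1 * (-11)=11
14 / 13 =1.08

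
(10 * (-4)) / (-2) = 20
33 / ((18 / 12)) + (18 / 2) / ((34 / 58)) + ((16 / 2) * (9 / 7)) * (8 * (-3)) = -209.50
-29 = -29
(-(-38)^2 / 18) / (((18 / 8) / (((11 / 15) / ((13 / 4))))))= -127072 / 15795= -8.05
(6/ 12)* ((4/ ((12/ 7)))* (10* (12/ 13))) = 140/ 13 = 10.77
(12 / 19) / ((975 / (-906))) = -0.59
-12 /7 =-1.71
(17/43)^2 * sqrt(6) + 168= 289 * sqrt(6)/1849 + 168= 168.38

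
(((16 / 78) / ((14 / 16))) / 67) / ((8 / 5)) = 40 / 18291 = 0.00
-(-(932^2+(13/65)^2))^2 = -471567326791201/625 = -754507722865.92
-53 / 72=-0.74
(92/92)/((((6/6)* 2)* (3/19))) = 19/6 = 3.17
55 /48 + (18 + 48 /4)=31.15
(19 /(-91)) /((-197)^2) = -19 /3531619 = -0.00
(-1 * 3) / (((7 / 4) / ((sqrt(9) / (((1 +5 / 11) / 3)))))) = -297 / 28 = -10.61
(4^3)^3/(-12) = -65536/3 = -21845.33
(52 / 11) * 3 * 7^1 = 1092 / 11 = 99.27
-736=-736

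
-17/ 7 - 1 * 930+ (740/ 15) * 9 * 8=18337/ 7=2619.57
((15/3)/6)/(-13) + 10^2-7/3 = 97.60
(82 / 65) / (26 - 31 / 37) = 3034 / 60515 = 0.05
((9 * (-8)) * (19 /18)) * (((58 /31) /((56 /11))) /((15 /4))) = -24244 /3255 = -7.45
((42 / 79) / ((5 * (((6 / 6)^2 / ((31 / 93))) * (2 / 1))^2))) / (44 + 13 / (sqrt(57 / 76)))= 77 / 1013570 - 91 * sqrt(3) / 6081420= 0.00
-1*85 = -85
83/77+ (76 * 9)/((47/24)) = 1267933/3619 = 350.35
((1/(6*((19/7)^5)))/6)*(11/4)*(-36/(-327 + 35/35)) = 184877/3228833096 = 0.00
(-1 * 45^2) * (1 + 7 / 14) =-6075 / 2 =-3037.50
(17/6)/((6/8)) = 34/9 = 3.78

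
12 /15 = 4 /5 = 0.80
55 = 55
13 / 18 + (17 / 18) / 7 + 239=1679 / 7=239.86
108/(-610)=-54/305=-0.18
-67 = -67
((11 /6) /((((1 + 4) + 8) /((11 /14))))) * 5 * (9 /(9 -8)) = 1815 /364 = 4.99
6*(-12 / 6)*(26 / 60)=-26 / 5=-5.20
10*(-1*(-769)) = 7690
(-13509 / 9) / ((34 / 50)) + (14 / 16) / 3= -2207.06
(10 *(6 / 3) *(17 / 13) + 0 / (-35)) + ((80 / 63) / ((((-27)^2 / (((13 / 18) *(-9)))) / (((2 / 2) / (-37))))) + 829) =18891113743 / 22090887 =855.15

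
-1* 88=-88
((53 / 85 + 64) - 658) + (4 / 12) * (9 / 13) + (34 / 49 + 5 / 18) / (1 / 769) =150145733 / 974610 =154.06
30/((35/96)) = 576/7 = 82.29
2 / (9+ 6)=2 / 15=0.13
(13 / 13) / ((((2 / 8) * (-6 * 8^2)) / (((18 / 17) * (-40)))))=15 / 34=0.44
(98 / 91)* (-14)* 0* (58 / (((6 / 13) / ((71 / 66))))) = 0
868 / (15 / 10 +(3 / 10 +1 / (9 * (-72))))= 482.64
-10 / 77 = -0.13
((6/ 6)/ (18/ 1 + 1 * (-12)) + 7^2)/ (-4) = -12.29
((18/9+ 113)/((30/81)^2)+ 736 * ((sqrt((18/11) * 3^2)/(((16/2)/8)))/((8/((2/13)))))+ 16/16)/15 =552 * sqrt(22)/715+ 16787/300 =59.58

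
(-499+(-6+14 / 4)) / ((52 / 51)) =-51153 / 104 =-491.86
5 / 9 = 0.56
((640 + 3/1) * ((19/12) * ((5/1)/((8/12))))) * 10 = 305425/4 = 76356.25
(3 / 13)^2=9 / 169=0.05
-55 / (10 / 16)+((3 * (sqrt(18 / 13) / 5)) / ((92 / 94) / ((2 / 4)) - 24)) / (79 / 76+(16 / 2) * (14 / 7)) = -88 - 8037 * sqrt(26) / 21801325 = -88.00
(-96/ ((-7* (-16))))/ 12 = -1/ 14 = -0.07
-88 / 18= -44 / 9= -4.89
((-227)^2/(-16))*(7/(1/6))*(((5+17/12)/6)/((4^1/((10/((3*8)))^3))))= -3471766375/1327104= -2616.05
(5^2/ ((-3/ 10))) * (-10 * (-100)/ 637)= -250000/ 1911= -130.82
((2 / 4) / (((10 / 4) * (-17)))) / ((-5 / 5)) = 1 / 85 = 0.01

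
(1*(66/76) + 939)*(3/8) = 352.45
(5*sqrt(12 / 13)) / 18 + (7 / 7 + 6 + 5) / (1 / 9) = 5*sqrt(39) / 117 + 108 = 108.27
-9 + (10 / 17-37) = -772 / 17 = -45.41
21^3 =9261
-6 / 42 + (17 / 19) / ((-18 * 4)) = -1487 / 9576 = -0.16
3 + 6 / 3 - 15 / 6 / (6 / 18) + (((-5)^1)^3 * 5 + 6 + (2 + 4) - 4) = -1239 / 2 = -619.50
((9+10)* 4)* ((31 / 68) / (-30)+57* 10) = 22092611 / 510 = 43318.85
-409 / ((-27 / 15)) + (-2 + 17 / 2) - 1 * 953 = -12947 / 18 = -719.28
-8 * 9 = -72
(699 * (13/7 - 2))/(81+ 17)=-1.02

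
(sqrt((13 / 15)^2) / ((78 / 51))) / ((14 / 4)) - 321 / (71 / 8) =-268433 / 7455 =-36.01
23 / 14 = 1.64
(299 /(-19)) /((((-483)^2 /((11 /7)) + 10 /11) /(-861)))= 2831829 /31027627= 0.09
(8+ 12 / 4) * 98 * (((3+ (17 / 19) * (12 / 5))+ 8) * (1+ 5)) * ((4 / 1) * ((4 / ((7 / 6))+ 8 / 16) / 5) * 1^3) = 25389672 / 95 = 267259.71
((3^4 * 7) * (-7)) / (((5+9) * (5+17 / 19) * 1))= -1539 / 32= -48.09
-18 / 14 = -9 / 7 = -1.29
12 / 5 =2.40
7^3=343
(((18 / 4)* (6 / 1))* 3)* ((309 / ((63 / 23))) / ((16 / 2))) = 63963 / 56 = 1142.20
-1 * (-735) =735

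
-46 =-46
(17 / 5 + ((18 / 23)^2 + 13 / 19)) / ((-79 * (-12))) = 59008 / 11910435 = 0.00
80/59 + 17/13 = 2043/767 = 2.66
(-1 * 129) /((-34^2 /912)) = 29412 /289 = 101.77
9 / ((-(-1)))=9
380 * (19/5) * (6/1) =8664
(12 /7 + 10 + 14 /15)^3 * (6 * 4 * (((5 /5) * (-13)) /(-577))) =243572113408 /222649875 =1093.97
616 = 616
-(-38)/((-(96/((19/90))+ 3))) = -722/8697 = -0.08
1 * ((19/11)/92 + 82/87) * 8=169274/22011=7.69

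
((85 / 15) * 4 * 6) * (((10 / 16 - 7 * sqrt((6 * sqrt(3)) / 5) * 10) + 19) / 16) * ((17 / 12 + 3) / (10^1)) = -305.19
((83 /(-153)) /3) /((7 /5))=-415 /3213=-0.13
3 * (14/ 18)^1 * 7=49/ 3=16.33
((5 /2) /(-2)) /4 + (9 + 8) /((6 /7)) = 937 /48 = 19.52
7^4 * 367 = 881167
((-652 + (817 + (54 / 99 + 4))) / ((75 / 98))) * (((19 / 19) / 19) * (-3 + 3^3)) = 292432 / 1045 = 279.84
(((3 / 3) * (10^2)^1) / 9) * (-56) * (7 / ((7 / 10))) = -56000 / 9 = -6222.22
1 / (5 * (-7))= -1 / 35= -0.03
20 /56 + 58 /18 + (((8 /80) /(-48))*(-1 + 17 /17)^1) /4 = 451 /126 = 3.58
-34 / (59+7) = -17 / 33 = -0.52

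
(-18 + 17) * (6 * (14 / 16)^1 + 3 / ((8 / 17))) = -93 / 8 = -11.62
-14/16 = -7/8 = -0.88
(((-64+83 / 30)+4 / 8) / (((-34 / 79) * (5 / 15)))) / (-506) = -71969 / 86020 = -0.84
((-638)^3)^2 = 67441011031941184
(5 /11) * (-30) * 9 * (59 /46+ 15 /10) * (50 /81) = -160000 /759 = -210.80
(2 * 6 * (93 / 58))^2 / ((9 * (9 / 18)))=69192 / 841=82.27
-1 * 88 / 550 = -4 / 25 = -0.16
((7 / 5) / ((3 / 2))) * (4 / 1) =56 / 15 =3.73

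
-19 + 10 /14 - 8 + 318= 2042 /7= 291.71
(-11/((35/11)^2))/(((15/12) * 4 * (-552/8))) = 1331/422625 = 0.00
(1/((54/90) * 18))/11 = 5/594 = 0.01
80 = 80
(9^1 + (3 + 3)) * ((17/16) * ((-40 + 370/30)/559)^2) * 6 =585565/2499848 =0.23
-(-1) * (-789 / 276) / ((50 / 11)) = -2893 / 4600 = -0.63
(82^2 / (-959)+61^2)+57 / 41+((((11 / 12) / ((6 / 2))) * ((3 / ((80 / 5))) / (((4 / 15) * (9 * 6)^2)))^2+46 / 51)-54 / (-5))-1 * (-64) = 196126777198899106457 / 51733737933373440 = 3791.08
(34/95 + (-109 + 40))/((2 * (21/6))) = -6521/665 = -9.81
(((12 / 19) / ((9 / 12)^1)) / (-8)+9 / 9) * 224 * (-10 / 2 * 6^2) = -685440 / 19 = -36075.79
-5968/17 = -351.06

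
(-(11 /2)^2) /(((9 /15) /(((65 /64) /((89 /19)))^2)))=-922761125 /389332992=-2.37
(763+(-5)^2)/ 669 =1.18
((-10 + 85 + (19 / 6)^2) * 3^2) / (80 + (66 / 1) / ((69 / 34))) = 70403 / 10352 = 6.80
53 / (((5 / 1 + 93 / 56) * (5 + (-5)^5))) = -371 / 145470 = -0.00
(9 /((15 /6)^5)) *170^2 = 332928 /125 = 2663.42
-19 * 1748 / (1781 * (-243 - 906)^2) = -33212 / 2351277981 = -0.00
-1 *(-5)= 5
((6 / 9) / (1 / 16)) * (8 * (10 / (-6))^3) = -32000 / 81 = -395.06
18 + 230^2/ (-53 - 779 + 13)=-38158/ 819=-46.59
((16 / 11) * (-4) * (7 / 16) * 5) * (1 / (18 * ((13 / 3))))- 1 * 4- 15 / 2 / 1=-10007 / 858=-11.66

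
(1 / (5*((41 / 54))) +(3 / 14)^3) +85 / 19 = 50734709 / 10687880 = 4.75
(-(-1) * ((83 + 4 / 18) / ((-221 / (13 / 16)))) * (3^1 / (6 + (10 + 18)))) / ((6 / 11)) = -8239 / 166464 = -0.05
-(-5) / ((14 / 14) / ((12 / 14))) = 30 / 7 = 4.29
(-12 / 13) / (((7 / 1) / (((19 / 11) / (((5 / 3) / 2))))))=-1368 / 5005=-0.27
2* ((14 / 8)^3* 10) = 1715 / 16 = 107.19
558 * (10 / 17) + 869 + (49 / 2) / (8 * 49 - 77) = 1831889 / 1530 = 1197.31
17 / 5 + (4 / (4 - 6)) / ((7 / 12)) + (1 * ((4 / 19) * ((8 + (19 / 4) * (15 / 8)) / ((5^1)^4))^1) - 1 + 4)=1979787 / 665000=2.98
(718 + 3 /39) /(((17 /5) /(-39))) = -140025 /17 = -8236.76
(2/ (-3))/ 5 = -2/ 15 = -0.13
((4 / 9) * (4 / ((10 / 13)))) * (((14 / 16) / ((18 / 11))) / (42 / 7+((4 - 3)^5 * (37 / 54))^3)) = 0.20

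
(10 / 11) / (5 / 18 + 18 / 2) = 180 / 1837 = 0.10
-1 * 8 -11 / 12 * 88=-266 / 3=-88.67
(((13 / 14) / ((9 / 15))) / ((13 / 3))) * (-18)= -45 / 7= -6.43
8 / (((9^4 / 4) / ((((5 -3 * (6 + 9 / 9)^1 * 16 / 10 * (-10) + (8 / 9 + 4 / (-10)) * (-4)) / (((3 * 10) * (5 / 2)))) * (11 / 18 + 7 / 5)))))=44184272 / 996451875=0.04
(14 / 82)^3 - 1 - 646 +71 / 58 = -2581416161 / 3997418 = -645.77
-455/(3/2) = -910/3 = -303.33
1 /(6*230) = 1 /1380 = 0.00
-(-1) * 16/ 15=16/ 15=1.07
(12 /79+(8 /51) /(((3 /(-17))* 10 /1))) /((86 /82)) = 9184 /152865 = 0.06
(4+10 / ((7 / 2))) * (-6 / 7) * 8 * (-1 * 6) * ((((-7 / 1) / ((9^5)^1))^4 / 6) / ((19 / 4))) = 50176 / 25666182635786849691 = 0.00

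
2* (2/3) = 4/3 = 1.33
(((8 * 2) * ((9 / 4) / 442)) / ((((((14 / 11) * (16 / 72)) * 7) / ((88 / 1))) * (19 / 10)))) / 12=32670 / 205751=0.16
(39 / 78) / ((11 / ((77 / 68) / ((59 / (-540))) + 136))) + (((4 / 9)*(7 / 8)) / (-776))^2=12292885235273 / 2152593729792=5.71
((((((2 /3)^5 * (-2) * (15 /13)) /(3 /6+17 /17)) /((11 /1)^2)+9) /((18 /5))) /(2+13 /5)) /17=0.03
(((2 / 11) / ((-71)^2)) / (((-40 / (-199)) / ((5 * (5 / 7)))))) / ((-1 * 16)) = -995 / 24842048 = -0.00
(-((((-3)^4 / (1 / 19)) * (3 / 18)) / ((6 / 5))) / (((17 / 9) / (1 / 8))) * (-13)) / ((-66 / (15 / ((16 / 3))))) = -1500525 / 191488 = -7.84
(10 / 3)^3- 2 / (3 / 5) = 910 / 27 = 33.70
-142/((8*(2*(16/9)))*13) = -639/1664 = -0.38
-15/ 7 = -2.14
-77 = -77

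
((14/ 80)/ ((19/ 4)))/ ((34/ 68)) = 7/ 95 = 0.07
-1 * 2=-2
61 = 61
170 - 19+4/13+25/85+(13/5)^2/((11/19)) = 9923231/60775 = 163.28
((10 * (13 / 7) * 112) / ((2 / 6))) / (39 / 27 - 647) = -9.67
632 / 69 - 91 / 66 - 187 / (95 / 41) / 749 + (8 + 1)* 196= 63788072253 / 36004430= 1771.67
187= 187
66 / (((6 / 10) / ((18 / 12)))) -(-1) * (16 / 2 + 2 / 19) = 3289 / 19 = 173.11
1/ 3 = 0.33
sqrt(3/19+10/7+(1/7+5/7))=5 * sqrt(1729)/133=1.56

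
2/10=1/5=0.20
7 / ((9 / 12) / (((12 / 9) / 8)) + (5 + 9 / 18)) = 7 / 10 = 0.70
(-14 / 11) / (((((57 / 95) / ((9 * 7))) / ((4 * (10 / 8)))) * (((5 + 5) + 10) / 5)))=-3675 / 22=-167.05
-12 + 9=-3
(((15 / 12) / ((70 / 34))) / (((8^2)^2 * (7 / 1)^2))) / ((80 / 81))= 1377 / 449576960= 0.00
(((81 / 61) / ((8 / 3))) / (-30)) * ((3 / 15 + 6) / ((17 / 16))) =-2511 / 25925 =-0.10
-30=-30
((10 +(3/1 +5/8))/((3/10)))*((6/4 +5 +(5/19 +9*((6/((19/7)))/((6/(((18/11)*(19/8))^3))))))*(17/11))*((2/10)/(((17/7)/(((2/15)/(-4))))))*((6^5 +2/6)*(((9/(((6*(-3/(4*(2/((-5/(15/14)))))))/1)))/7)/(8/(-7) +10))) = -4171.74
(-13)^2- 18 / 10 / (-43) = 36344 / 215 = 169.04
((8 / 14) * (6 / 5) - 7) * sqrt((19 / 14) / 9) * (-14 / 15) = 221 * sqrt(266) / 1575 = 2.29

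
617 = 617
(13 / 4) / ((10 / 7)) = 91 / 40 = 2.28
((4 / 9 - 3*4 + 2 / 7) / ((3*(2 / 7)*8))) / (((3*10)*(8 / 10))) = -0.07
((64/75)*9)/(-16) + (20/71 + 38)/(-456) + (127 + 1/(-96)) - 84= 42.43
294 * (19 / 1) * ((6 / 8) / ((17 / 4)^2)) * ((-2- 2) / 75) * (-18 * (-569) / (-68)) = 228847248 / 122825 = 1863.20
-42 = -42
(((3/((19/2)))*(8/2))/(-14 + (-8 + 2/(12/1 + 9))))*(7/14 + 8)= -1071/2185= -0.49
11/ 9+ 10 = 101/ 9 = 11.22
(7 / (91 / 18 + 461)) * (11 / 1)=1386 / 8389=0.17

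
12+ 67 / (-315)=3713 / 315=11.79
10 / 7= 1.43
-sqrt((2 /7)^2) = -2 /7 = -0.29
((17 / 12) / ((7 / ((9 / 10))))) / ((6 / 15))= 51 / 112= 0.46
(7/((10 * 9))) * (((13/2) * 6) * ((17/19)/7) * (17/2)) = 3757/1140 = 3.30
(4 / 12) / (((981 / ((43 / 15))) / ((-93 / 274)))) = -1333 / 4031910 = -0.00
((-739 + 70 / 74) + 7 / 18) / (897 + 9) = -491285 / 603396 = -0.81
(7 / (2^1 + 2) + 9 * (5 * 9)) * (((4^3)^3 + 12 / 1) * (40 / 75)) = 853055624 / 15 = 56870374.93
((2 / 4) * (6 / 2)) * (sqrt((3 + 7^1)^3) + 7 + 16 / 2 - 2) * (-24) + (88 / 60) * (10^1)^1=-360 * sqrt(10) - 1360 / 3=-1591.75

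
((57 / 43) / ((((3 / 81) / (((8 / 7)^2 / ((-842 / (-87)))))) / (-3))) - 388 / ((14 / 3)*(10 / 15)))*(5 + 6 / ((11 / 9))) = -1379.39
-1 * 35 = -35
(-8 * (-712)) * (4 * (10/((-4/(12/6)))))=-113920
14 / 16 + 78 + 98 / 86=27525 / 344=80.01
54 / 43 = 1.26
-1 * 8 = -8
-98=-98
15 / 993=5 / 331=0.02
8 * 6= 48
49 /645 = 0.08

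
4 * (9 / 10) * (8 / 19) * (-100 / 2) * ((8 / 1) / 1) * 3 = -34560 / 19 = -1818.95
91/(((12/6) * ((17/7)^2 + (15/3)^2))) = 4459/3028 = 1.47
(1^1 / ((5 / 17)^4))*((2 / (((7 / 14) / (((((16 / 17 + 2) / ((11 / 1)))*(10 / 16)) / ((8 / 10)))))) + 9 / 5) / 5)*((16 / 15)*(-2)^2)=774839056 / 2578125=300.54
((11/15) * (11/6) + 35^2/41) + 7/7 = 118901/3690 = 32.22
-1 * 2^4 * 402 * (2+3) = -32160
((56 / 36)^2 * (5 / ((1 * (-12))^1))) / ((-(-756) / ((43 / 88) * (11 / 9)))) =-1505 / 1889568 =-0.00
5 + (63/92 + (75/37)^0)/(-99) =45385/9108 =4.98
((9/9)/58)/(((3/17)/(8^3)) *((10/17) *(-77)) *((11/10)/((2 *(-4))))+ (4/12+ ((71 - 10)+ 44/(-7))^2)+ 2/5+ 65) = 435025920/77192972255239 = 0.00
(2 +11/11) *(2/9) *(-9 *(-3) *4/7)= 72/7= 10.29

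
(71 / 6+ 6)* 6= 107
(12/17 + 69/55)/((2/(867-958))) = -89.20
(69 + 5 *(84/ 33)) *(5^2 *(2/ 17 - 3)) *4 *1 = -4405100/ 187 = -23556.68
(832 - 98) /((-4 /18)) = -3303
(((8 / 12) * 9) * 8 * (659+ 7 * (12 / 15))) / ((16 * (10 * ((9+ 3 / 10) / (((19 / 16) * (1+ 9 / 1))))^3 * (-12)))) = -14245285625 / 411830784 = -34.59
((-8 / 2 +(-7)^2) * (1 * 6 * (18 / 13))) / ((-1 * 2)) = -2430 / 13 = -186.92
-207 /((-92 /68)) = 153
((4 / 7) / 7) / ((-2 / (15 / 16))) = -15 / 392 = -0.04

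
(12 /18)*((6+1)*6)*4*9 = 1008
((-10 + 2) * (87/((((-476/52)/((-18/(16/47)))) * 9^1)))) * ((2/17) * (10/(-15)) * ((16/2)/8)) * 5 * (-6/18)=-354380/6069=-58.39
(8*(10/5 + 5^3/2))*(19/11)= 891.27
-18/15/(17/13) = -78/85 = -0.92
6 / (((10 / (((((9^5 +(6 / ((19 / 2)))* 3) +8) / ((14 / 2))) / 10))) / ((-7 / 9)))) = -1122119 / 2850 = -393.73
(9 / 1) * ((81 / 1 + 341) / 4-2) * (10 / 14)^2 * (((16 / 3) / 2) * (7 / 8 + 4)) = 6178.32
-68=-68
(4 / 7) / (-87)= -4 / 609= -0.01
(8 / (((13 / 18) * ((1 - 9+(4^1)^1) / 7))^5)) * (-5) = 4962182715 / 1485172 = 3341.15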